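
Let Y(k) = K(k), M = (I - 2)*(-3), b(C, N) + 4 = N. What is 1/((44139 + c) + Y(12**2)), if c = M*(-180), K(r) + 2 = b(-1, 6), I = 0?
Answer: 1/43059 ≈ 2.3224e-5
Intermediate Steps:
b(C, N) = -4 + N
K(r) = 0 (K(r) = -2 + (-4 + 6) = -2 + 2 = 0)
M = 6 (M = (0 - 2)*(-3) = -2*(-3) = 6)
Y(k) = 0
c = -1080 (c = 6*(-180) = -1080)
1/((44139 + c) + Y(12**2)) = 1/((44139 - 1080) + 0) = 1/(43059 + 0) = 1/43059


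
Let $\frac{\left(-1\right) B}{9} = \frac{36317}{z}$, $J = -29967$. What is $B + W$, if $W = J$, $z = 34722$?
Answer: $- \frac{115649003}{3858} \approx -29976.0$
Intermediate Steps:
$W = -29967$
$B = - \frac{36317}{3858}$ ($B = - 9 \cdot \frac{36317}{34722} = - 9 \cdot 36317 \cdot \frac{1}{34722} = \left(-9\right) \frac{36317}{34722} = - \frac{36317}{3858} \approx -9.4134$)
$B + W = - \frac{36317}{3858} - 29967 = - \frac{115649003}{3858}$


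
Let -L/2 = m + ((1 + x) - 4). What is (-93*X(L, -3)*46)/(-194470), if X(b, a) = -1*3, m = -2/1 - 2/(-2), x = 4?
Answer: -6417/97235 ≈ -0.065995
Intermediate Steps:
m = -1 (m = -2*1 - 2*(-½) = -2 + 1 = -1)
L = 0 (L = -2*(-1 + ((1 + 4) - 4)) = -2*(-1 + (5 - 4)) = -2*(-1 + 1) = -2*0 = 0)
X(b, a) = -3
(-93*X(L, -3)*46)/(-194470) = (-93*(-3)*46)/(-194470) = (279*46)*(-1/194470) = 12834*(-1/194470) = -6417/97235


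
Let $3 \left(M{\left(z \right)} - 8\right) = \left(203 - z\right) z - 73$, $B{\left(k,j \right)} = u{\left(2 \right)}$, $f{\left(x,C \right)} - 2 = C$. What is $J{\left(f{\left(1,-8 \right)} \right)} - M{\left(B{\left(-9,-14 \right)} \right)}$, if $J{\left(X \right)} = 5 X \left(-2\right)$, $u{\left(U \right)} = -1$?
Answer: $\frac{433}{3} \approx 144.33$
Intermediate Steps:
$f{\left(x,C \right)} = 2 + C$
$B{\left(k,j \right)} = -1$
$M{\left(z \right)} = - \frac{49}{3} + \frac{z \left(203 - z\right)}{3}$ ($M{\left(z \right)} = 8 + \frac{\left(203 - z\right) z - 73}{3} = 8 + \frac{z \left(203 - z\right) - 73}{3} = 8 + \frac{-73 + z \left(203 - z\right)}{3} = 8 + \left(- \frac{73}{3} + \frac{z \left(203 - z\right)}{3}\right) = - \frac{49}{3} + \frac{z \left(203 - z\right)}{3}$)
$J{\left(X \right)} = - 10 X$
$J{\left(f{\left(1,-8 \right)} \right)} - M{\left(B{\left(-9,-14 \right)} \right)} = - 10 \left(2 - 8\right) - \left(- \frac{49}{3} - \frac{\left(-1\right)^{2}}{3} + \frac{203}{3} \left(-1\right)\right) = \left(-10\right) \left(-6\right) - \left(- \frac{49}{3} - \frac{1}{3} - \frac{203}{3}\right) = 60 - \left(- \frac{49}{3} - \frac{1}{3} - \frac{203}{3}\right) = 60 - - \frac{253}{3} = 60 + \frac{253}{3} = \frac{433}{3}$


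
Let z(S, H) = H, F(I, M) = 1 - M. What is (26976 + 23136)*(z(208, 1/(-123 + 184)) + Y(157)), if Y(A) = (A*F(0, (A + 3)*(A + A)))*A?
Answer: -3785400734970240/61 ≈ -6.2056e+13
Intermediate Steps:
Y(A) = A²*(1 - 2*A*(3 + A)) (Y(A) = (A*(1 - (A + 3)*(A + A)))*A = (A*(1 - (3 + A)*2*A))*A = (A*(1 - 2*A*(3 + A)))*A = A²*(1 - 2*A*(3 + A)))
(26976 + 23136)*(z(208, 1/(-123 + 184)) + Y(157)) = (26976 + 23136)*(1/(-123 + 184) + 157²*(1 - 2*157*(3 + 157))) = 50112*(1/61 + 24649*(1 - 2*157*160)) = 50112*(1/61 + 24649*(1 - 50240)) = 50112*(1/61 + 24649*(-50239)) = 50112*(1/61 - 1238341111) = 50112*(-75538807770/61) = -3785400734970240/61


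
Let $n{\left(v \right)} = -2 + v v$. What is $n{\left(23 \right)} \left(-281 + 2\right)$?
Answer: $-147033$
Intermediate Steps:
$n{\left(v \right)} = -2 + v^{2}$
$n{\left(23 \right)} \left(-281 + 2\right) = \left(-2 + 23^{2}\right) \left(-281 + 2\right) = \left(-2 + 529\right) \left(-279\right) = 527 \left(-279\right) = -147033$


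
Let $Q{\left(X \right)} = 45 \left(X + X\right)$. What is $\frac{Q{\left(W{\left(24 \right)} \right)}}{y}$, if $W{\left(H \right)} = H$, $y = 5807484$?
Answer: $\frac{20}{53773} \approx 0.00037193$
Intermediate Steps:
$Q{\left(X \right)} = 90 X$ ($Q{\left(X \right)} = 45 \cdot 2 X = 90 X$)
$\frac{Q{\left(W{\left(24 \right)} \right)}}{y} = \frac{90 \cdot 24}{5807484} = 2160 \cdot \frac{1}{5807484} = \frac{20}{53773}$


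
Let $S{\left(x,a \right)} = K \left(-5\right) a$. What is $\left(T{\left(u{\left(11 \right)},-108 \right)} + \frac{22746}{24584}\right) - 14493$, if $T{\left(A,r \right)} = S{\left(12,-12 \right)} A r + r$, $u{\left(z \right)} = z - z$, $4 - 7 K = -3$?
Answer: $- \frac{179464119}{12292} \approx -14600.0$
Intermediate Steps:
$K = 1$ ($K = \frac{4}{7} - - \frac{3}{7} = \frac{4}{7} + \frac{3}{7} = 1$)
$S{\left(x,a \right)} = - 5 a$ ($S{\left(x,a \right)} = 1 \left(-5\right) a = - 5 a$)
$u{\left(z \right)} = 0$
$T{\left(A,r \right)} = r + 60 A r$ ($T{\left(A,r \right)} = \left(-5\right) \left(-12\right) A r + r = 60 A r + r = r + 60 A r$)
$\left(T{\left(u{\left(11 \right)},-108 \right)} + \frac{22746}{24584}\right) - 14493 = \left(- 108 \left(1 + 60 \cdot 0\right) + \frac{22746}{24584}\right) - 14493 = \left(- 108 \left(1 + 0\right) + 22746 \cdot \frac{1}{24584}\right) - 14493 = \left(\left(-108\right) 1 + \frac{11373}{12292}\right) - 14493 = \left(-108 + \frac{11373}{12292}\right) - 14493 = - \frac{1316163}{12292} - 14493 = - \frac{179464119}{12292}$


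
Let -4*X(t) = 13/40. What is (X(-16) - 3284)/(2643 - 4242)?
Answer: 175151/85280 ≈ 2.0538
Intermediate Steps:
X(t) = -13/160 (X(t) = -13/(4*40) = -¼*13/40 = -13/160)
(X(-16) - 3284)/(2643 - 4242) = (-13/160 - 3284)/(2643 - 4242) = -525453/160/(-1599) = -525453/160*(-1/1599) = 175151/85280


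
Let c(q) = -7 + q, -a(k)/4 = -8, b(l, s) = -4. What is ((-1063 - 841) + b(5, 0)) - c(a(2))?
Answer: -1933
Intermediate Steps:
a(k) = 32 (a(k) = -4*(-8) = 32)
((-1063 - 841) + b(5, 0)) - c(a(2)) = ((-1063 - 841) - 4) - (-7 + 32) = (-1904 - 4) - 1*25 = -1908 - 25 = -1933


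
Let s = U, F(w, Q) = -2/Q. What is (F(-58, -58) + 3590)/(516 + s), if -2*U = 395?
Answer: 29746/2639 ≈ 11.272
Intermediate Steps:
U = -395/2 (U = -1/2*395 = -395/2 ≈ -197.50)
s = -395/2 ≈ -197.50
(F(-58, -58) + 3590)/(516 + s) = (-2/(-58) + 3590)/(516 - 395/2) = (-2*(-1/58) + 3590)/(637/2) = (1/29 + 3590)*(2/637) = (104111/29)*(2/637) = 29746/2639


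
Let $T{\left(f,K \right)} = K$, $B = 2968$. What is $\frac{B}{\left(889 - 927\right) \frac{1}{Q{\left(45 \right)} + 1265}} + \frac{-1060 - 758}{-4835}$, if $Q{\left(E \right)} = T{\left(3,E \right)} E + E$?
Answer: $- \frac{23929057358}{91865} \approx -2.6048 \cdot 10^{5}$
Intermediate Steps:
$Q{\left(E \right)} = E + E^{2}$ ($Q{\left(E \right)} = E E + E = E^{2} + E = E + E^{2}$)
$\frac{B}{\left(889 - 927\right) \frac{1}{Q{\left(45 \right)} + 1265}} + \frac{-1060 - 758}{-4835} = \frac{2968}{\left(889 - 927\right) \frac{1}{45 \left(1 + 45\right) + 1265}} + \frac{-1060 - 758}{-4835} = \frac{2968}{\left(-38\right) \frac{1}{45 \cdot 46 + 1265}} + \left(-1060 - 758\right) \left(- \frac{1}{4835}\right) = \frac{2968}{\left(-38\right) \frac{1}{2070 + 1265}} - - \frac{1818}{4835} = \frac{2968}{\left(-38\right) \frac{1}{3335}} + \frac{1818}{4835} = \frac{2968}{- \frac{38}{3335}} + \frac{1818}{4835} = 2968 \left(- \frac{3335}{38}\right) + \frac{1818}{4835} = - \frac{4949140}{19} + \frac{1818}{4835} = - \frac{23929057358}{91865}$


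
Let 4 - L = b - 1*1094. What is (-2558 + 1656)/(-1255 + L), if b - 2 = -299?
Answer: -451/70 ≈ -6.4429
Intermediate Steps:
b = -297 (b = 2 - 299 = -297)
L = 1395 (L = 4 - (-297 - 1*1094) = 4 - (-297 - 1094) = 4 - 1*(-1391) = 4 + 1391 = 1395)
(-2558 + 1656)/(-1255 + L) = (-2558 + 1656)/(-1255 + 1395) = -902/140 = -902*1/140 = -451/70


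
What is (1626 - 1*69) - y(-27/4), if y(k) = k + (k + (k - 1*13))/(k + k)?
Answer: 168673/108 ≈ 1561.8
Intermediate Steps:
y(k) = k + (-13 + 2*k)/(2*k) (y(k) = k + (k + (k - 13))/((2*k)) = k + (k + (-13 + k))*(1/(2*k)) = k + (-13 + 2*k)*(1/(2*k)) = k + (-13 + 2*k)/(2*k))
(1626 - 1*69) - y(-27/4) = (1626 - 1*69) - (1 - 27/4 - 13/(2*((-27/4)))) = (1626 - 69) - (1 - 27*¼ - 13/(2*((-27*¼)))) = 1557 - (1 - 27/4 - 13/(2*(-27/4))) = 1557 - (1 - 27/4 - 13/2*(-4/27)) = 1557 - (1 - 27/4 + 26/27) = 1557 - 1*(-517/108) = 1557 + 517/108 = 168673/108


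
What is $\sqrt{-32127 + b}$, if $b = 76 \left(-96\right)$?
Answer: $i \sqrt{39423} \approx 198.55 i$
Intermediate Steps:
$b = -7296$
$\sqrt{-32127 + b} = \sqrt{-32127 - 7296} = \sqrt{-39423} = i \sqrt{39423}$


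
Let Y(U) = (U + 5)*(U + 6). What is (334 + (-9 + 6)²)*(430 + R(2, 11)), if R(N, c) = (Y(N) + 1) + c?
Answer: 170814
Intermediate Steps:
Y(U) = (5 + U)*(6 + U)
R(N, c) = 31 + c + N² + 11*N (R(N, c) = ((30 + N² + 11*N) + 1) + c = (31 + N² + 11*N) + c = 31 + c + N² + 11*N)
(334 + (-9 + 6)²)*(430 + R(2, 11)) = (334 + (-9 + 6)²)*(430 + (31 + 11 + 2² + 11*2)) = (334 + (-3)²)*(430 + (31 + 11 + 4 + 22)) = (334 + 9)*(430 + 68) = 343*498 = 170814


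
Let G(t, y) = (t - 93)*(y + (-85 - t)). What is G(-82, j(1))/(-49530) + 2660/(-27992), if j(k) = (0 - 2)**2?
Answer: -1585640/17330547 ≈ -0.091494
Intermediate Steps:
j(k) = 4 (j(k) = (-2)**2 = 4)
G(t, y) = (-93 + t)*(-85 + y - t)
G(-82, j(1))/(-49530) + 2660/(-27992) = (7905 - 1*(-82)**2 - 93*4 + 8*(-82) - 82*4)/(-49530) + 2660/(-27992) = (7905 - 1*6724 - 372 - 656 - 328)*(-1/49530) + 2660*(-1/27992) = (7905 - 6724 - 372 - 656 - 328)*(-1/49530) - 665/6998 = -175*(-1/49530) - 665/6998 = 35/9906 - 665/6998 = -1585640/17330547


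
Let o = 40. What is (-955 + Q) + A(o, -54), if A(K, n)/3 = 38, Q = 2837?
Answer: 1996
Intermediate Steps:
A(K, n) = 114 (A(K, n) = 3*38 = 114)
(-955 + Q) + A(o, -54) = (-955 + 2837) + 114 = 1882 + 114 = 1996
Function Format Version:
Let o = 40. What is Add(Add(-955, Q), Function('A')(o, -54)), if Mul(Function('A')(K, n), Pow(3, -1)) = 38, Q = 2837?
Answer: 1996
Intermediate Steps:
Function('A')(K, n) = 114 (Function('A')(K, n) = Mul(3, 38) = 114)
Add(Add(-955, Q), Function('A')(o, -54)) = Add(Add(-955, 2837), 114) = Add(1882, 114) = 1996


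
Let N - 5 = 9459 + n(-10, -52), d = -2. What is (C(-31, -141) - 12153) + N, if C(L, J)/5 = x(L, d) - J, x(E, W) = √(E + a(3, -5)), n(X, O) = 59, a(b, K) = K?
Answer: -1925 + 30*I ≈ -1925.0 + 30.0*I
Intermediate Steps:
N = 9523 (N = 5 + (9459 + 59) = 5 + 9518 = 9523)
x(E, W) = √(-5 + E) (x(E, W) = √(E - 5) = √(-5 + E))
C(L, J) = -5*J + 5*√(-5 + L) (C(L, J) = 5*(√(-5 + L) - J) = -5*J + 5*√(-5 + L))
(C(-31, -141) - 12153) + N = ((-5*(-141) + 5*√(-5 - 31)) - 12153) + 9523 = ((705 + 5*√(-36)) - 12153) + 9523 = ((705 + 5*(6*I)) - 12153) + 9523 = ((705 + 30*I) - 12153) + 9523 = (-11448 + 30*I) + 9523 = -1925 + 30*I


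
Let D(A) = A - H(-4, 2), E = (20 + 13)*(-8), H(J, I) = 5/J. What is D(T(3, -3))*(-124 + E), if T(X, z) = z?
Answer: 679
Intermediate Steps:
E = -264 (E = 33*(-8) = -264)
D(A) = 5/4 + A (D(A) = A - 5/(-4) = A - 5*(-1)/4 = A - 1*(-5/4) = A + 5/4 = 5/4 + A)
D(T(3, -3))*(-124 + E) = (5/4 - 3)*(-124 - 264) = -7/4*(-388) = 679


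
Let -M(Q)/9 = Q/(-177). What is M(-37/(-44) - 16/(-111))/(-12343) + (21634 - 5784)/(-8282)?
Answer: -9395660872651/4909444690876 ≈ -1.9138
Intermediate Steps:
M(Q) = 3*Q/59 (M(Q) = -9*Q/(-177) = -9*Q*(-1)/177 = -(-3)*Q/59 = 3*Q/59)
M(-37/(-44) - 16/(-111))/(-12343) + (21634 - 5784)/(-8282) = (3*(-37/(-44) - 16/(-111))/59)/(-12343) + (21634 - 5784)/(-8282) = (3*(-37*(-1/44) - 16*(-1/111))/59)*(-1/12343) + 15850*(-1/8282) = (3*(37/44 + 16/111)/59)*(-1/12343) - 7925/4141 = ((3/59)*(4811/4884))*(-1/12343) - 7925/4141 = (4811/96052)*(-1/12343) - 7925/4141 = -4811/1185569836 - 7925/4141 = -9395660872651/4909444690876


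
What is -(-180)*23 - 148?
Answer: 3992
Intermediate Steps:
-(-180)*23 - 148 = -90*(-46) - 148 = 4140 - 148 = 3992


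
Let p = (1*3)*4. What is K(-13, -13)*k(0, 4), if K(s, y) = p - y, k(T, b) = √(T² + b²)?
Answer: 100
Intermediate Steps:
p = 12 (p = 3*4 = 12)
K(s, y) = 12 - y
K(-13, -13)*k(0, 4) = (12 - 1*(-13))*√(0² + 4²) = (12 + 13)*√(0 + 16) = 25*√16 = 25*4 = 100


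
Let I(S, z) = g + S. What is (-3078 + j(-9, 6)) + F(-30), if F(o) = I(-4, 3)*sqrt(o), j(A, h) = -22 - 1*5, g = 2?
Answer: -3105 - 2*I*sqrt(30) ≈ -3105.0 - 10.954*I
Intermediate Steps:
I(S, z) = 2 + S
j(A, h) = -27 (j(A, h) = -22 - 5 = -27)
F(o) = -2*sqrt(o) (F(o) = (2 - 4)*sqrt(o) = -2*sqrt(o))
(-3078 + j(-9, 6)) + F(-30) = (-3078 - 27) - 2*I*sqrt(30) = -3105 - 2*I*sqrt(30)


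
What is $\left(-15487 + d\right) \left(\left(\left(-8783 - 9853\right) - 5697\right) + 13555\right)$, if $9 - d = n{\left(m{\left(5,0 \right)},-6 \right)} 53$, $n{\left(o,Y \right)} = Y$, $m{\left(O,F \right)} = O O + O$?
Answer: $163394480$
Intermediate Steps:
$m{\left(O,F \right)} = O + O^{2}$ ($m{\left(O,F \right)} = O^{2} + O = O + O^{2}$)
$d = 327$ ($d = 9 - \left(-6\right) 53 = 9 - -318 = 9 + 318 = 327$)
$\left(-15487 + d\right) \left(\left(\left(-8783 - 9853\right) - 5697\right) + 13555\right) = \left(-15487 + 327\right) \left(\left(\left(-8783 - 9853\right) - 5697\right) + 13555\right) = - 15160 \left(\left(-18636 - 5697\right) + 13555\right) = - 15160 \left(-24333 + 13555\right) = \left(-15160\right) \left(-10778\right) = 163394480$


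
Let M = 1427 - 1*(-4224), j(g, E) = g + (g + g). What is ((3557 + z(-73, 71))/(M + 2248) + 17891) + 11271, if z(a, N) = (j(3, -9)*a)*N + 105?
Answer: 230307653/7899 ≈ 29157.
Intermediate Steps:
j(g, E) = 3*g (j(g, E) = g + 2*g = 3*g)
M = 5651 (M = 1427 + 4224 = 5651)
z(a, N) = 105 + 9*N*a (z(a, N) = ((3*3)*a)*N + 105 = (9*a)*N + 105 = 9*N*a + 105 = 105 + 9*N*a)
((3557 + z(-73, 71))/(M + 2248) + 17891) + 11271 = ((3557 + (105 + 9*71*(-73)))/(5651 + 2248) + 17891) + 11271 = ((3557 + (105 - 46647))/7899 + 17891) + 11271 = ((3557 - 46542)*(1/7899) + 17891) + 11271 = (-42985*1/7899 + 17891) + 11271 = (-42985/7899 + 17891) + 11271 = 141278024/7899 + 11271 = 230307653/7899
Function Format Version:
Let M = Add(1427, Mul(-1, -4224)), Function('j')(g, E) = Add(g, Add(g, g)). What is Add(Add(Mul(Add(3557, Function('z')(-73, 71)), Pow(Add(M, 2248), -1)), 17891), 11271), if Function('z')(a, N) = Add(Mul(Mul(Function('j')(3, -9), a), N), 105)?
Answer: Rational(230307653, 7899) ≈ 29157.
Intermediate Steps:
Function('j')(g, E) = Mul(3, g) (Function('j')(g, E) = Add(g, Mul(2, g)) = Mul(3, g))
M = 5651 (M = Add(1427, 4224) = 5651)
Function('z')(a, N) = Add(105, Mul(9, N, a)) (Function('z')(a, N) = Add(Mul(Mul(Mul(3, 3), a), N), 105) = Add(Mul(Mul(9, a), N), 105) = Add(Mul(9, N, a), 105) = Add(105, Mul(9, N, a)))
Add(Add(Mul(Add(3557, Function('z')(-73, 71)), Pow(Add(M, 2248), -1)), 17891), 11271) = Add(Add(Mul(Add(3557, Add(105, Mul(9, 71, -73))), Pow(Add(5651, 2248), -1)), 17891), 11271) = Add(Add(Mul(Add(3557, Add(105, -46647)), Pow(7899, -1)), 17891), 11271) = Add(Add(Mul(Add(3557, -46542), Rational(1, 7899)), 17891), 11271) = Add(Add(Mul(-42985, Rational(1, 7899)), 17891), 11271) = Add(Add(Rational(-42985, 7899), 17891), 11271) = Add(Rational(141278024, 7899), 11271) = Rational(230307653, 7899)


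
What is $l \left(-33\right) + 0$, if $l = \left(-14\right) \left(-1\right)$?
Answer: $-462$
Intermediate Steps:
$l = 14$
$l \left(-33\right) + 0 = 14 \left(-33\right) + 0 = -462 + 0 = -462$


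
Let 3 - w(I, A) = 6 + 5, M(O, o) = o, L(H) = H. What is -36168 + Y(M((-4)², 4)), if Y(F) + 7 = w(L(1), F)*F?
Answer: -36207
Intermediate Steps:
w(I, A) = -8 (w(I, A) = 3 - (6 + 5) = 3 - 1*11 = 3 - 11 = -8)
Y(F) = -7 - 8*F
-36168 + Y(M((-4)², 4)) = -36168 + (-7 - 8*4) = -36168 + (-7 - 32) = -36168 - 39 = -36207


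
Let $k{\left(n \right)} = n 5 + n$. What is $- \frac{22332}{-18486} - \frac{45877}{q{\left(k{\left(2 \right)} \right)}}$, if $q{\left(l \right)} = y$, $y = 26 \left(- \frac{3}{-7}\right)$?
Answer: $- \frac{8454179}{2054} \approx -4116.0$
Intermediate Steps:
$k{\left(n \right)} = 6 n$ ($k{\left(n \right)} = 5 n + n = 6 n$)
$y = \frac{78}{7}$ ($y = 26 \left(\left(-3\right) \left(- \frac{1}{7}\right)\right) = 26 \cdot \frac{3}{7} = \frac{78}{7} \approx 11.143$)
$q{\left(l \right)} = \frac{78}{7}$
$- \frac{22332}{-18486} - \frac{45877}{q{\left(k{\left(2 \right)} \right)}} = - \frac{22332}{-18486} - \frac{45877}{\frac{78}{7}} = \left(-22332\right) \left(- \frac{1}{18486}\right) - \frac{24703}{6} = \frac{3722}{3081} - \frac{24703}{6} = - \frac{8454179}{2054}$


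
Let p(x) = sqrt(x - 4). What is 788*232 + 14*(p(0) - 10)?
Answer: 182676 + 28*I ≈ 1.8268e+5 + 28.0*I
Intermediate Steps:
p(x) = sqrt(-4 + x)
788*232 + 14*(p(0) - 10) = 788*232 + 14*(sqrt(-4 + 0) - 10) = 182816 + 14*(sqrt(-4) - 10) = 182816 + 14*(2*I - 10) = 182816 + 14*(-10 + 2*I) = 182816 + (-140 + 28*I) = 182676 + 28*I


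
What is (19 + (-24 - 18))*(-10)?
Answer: 230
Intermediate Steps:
(19 + (-24 - 18))*(-10) = (19 - 42)*(-10) = -23*(-10) = 230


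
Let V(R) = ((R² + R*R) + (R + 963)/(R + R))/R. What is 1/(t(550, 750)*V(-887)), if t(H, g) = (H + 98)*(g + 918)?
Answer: -786769/1508592330577152 ≈ -5.2153e-10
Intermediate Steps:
V(R) = (2*R² + (963 + R)/(2*R))/R (V(R) = ((R² + R²) + (963 + R)/((2*R)))/R = (2*R² + (963 + R)*(1/(2*R)))/R = (2*R² + (963 + R)/(2*R))/R)
t(H, g) = (98 + H)*(918 + g)
1/(t(550, 750)*V(-887)) = 1/((89964 + 98*750 + 918*550 + 550*750)*(((½)*(963 - 887 + 4*(-887)³)/(-887)²))) = 1/((89964 + 73500 + 504900 + 412500)*(((½)*(1/786769)*(963 - 887 + 4*(-697864103))))) = 1/(1080864*(((½)*(1/786769)*(963 - 887 - 2791456412)))) = 1/(1080864*(((½)*(1/786769)*(-2791456336)))) = 1/(1080864*(-1395728168/786769)) = (1/1080864)*(-786769/1395728168) = -786769/1508592330577152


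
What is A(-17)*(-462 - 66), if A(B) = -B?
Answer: -8976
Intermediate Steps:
A(-17)*(-462 - 66) = (-1*(-17))*(-462 - 66) = 17*(-528) = -8976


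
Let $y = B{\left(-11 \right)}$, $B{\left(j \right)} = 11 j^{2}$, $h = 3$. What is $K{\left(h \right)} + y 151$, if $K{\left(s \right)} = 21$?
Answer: $201002$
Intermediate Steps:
$y = 1331$ ($y = 11 \left(-11\right)^{2} = 11 \cdot 121 = 1331$)
$K{\left(h \right)} + y 151 = 21 + 1331 \cdot 151 = 21 + 200981 = 201002$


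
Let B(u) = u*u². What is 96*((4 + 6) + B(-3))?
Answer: -1632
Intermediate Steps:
B(u) = u³
96*((4 + 6) + B(-3)) = 96*((4 + 6) + (-3)³) = 96*(10 - 27) = 96*(-17) = -1632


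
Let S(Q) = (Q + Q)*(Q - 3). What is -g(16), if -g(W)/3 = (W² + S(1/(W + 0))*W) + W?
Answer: 6387/8 ≈ 798.38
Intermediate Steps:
S(Q) = 2*Q*(-3 + Q) (S(Q) = (2*Q)*(-3 + Q) = 2*Q*(-3 + Q))
g(W) = 18 - 6/W - 3*W - 3*W² (g(W) = -3*((W² + (2*(-3 + 1/(W + 0))/(W + 0))*W) + W) = -3*((W² + (2*(-3 + 1/W)/W)*W) + W) = -3*((W² + (-6 + 2/W)) + W) = -3*((-6 + W² + 2/W) + W) = -3*(-6 + W + W² + 2/W) = 18 - 6/W - 3*W - 3*W²)
-g(16) = -(18 - 6/16 - 3*16 - 3*16²) = -(18 - 6*1/16 - 48 - 3*256) = -(18 - 3/8 - 48 - 768) = -1*(-6387/8) = 6387/8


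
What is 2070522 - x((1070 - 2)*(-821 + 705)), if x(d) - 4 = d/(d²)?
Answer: 256512333985/123888 ≈ 2.0705e+6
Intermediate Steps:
x(d) = 4 + 1/d (x(d) = 4 + d/(d²) = 4 + d/d² = 4 + 1/d)
2070522 - x((1070 - 2)*(-821 + 705)) = 2070522 - (4 + 1/((1070 - 2)*(-821 + 705))) = 2070522 - (4 + 1/(1068*(-116))) = 2070522 - (4 + 1/(-123888)) = 2070522 - (4 - 1/123888) = 2070522 - 1*495551/123888 = 2070522 - 495551/123888 = 256512333985/123888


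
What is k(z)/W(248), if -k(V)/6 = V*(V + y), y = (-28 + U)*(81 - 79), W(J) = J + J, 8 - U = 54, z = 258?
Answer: -21285/62 ≈ -343.31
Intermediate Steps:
U = -46 (U = 8 - 1*54 = 8 - 54 = -46)
W(J) = 2*J
y = -148 (y = (-28 - 46)*(81 - 79) = -74*2 = -148)
k(V) = -6*V*(-148 + V) (k(V) = -6*V*(V - 148) = -6*V*(-148 + V))
k(z)/W(248) = (6*258*(148 - 1*258))/((2*248)) = (6*258*(148 - 258))/496 = (6*258*(-110))*(1/496) = -170280*1/496 = -21285/62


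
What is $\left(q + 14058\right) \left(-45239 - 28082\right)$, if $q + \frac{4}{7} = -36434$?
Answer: $\frac{11484708156}{7} \approx 1.6407 \cdot 10^{9}$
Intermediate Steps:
$q = - \frac{255042}{7}$ ($q = - \frac{4}{7} - 36434 = - \frac{255042}{7} \approx -36435.0$)
$\left(q + 14058\right) \left(-45239 - 28082\right) = \left(- \frac{255042}{7} + 14058\right) \left(-45239 - 28082\right) = \left(- \frac{156636}{7}\right) \left(-73321\right) = \frac{11484708156}{7}$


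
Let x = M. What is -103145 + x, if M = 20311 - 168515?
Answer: -251349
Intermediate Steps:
M = -148204
x = -148204
-103145 + x = -103145 - 148204 = -251349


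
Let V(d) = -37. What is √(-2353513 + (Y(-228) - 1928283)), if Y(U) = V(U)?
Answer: I*√4281833 ≈ 2069.3*I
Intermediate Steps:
Y(U) = -37
√(-2353513 + (Y(-228) - 1928283)) = √(-2353513 + (-37 - 1928283)) = √(-2353513 - 1928320) = √(-4281833) = I*√4281833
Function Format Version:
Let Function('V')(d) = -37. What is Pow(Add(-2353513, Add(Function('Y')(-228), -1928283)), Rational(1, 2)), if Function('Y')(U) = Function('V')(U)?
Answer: Mul(I, Pow(4281833, Rational(1, 2))) ≈ Mul(2069.3, I)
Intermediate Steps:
Function('Y')(U) = -37
Pow(Add(-2353513, Add(Function('Y')(-228), -1928283)), Rational(1, 2)) = Pow(Add(-2353513, Add(-37, -1928283)), Rational(1, 2)) = Pow(Add(-2353513, -1928320), Rational(1, 2)) = Pow(-4281833, Rational(1, 2)) = Mul(I, Pow(4281833, Rational(1, 2)))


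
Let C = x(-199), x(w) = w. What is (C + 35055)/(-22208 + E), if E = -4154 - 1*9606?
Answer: -4357/4496 ≈ -0.96908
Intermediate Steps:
E = -13760 (E = -4154 - 9606 = -13760)
C = -199
(C + 35055)/(-22208 + E) = (-199 + 35055)/(-22208 - 13760) = 34856/(-35968) = 34856*(-1/35968) = -4357/4496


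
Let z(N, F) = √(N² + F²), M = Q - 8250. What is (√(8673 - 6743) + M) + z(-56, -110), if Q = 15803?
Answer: 7553 + √1930 + 2*√3809 ≈ 7720.4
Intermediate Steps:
M = 7553 (M = 15803 - 8250 = 7553)
z(N, F) = √(F² + N²)
(√(8673 - 6743) + M) + z(-56, -110) = (√(8673 - 6743) + 7553) + √((-110)² + (-56)²) = (√1930 + 7553) + √(12100 + 3136) = (7553 + √1930) + √15236 = (7553 + √1930) + 2*√3809 = 7553 + √1930 + 2*√3809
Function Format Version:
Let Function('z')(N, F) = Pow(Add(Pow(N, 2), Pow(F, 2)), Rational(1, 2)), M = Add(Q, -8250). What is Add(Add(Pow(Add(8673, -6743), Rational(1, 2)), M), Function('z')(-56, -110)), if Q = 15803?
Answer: Add(7553, Pow(1930, Rational(1, 2)), Mul(2, Pow(3809, Rational(1, 2)))) ≈ 7720.4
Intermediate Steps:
M = 7553 (M = Add(15803, -8250) = 7553)
Function('z')(N, F) = Pow(Add(Pow(F, 2), Pow(N, 2)), Rational(1, 2))
Add(Add(Pow(Add(8673, -6743), Rational(1, 2)), M), Function('z')(-56, -110)) = Add(Add(Pow(Add(8673, -6743), Rational(1, 2)), 7553), Pow(Add(Pow(-110, 2), Pow(-56, 2)), Rational(1, 2))) = Add(Add(Pow(1930, Rational(1, 2)), 7553), Pow(Add(12100, 3136), Rational(1, 2))) = Add(Add(7553, Pow(1930, Rational(1, 2))), Pow(15236, Rational(1, 2))) = Add(Add(7553, Pow(1930, Rational(1, 2))), Mul(2, Pow(3809, Rational(1, 2)))) = Add(7553, Pow(1930, Rational(1, 2)), Mul(2, Pow(3809, Rational(1, 2))))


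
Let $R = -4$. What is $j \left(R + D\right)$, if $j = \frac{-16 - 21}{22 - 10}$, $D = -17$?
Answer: $\frac{259}{4} \approx 64.75$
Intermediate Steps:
$j = - \frac{37}{12} \approx -3.0833$
$j \left(R + D\right) = - \frac{37 \left(-4 - 17\right)}{12} = \left(- \frac{37}{12}\right) \left(-21\right) = \frac{259}{4}$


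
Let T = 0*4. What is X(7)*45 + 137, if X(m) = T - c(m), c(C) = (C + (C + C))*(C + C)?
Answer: -13093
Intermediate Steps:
T = 0
c(C) = 6*C**2 (c(C) = (C + 2*C)*(2*C) = (3*C)*(2*C) = 6*C**2)
X(m) = -6*m**2 (X(m) = 0 - 6*m**2 = -6*m**2)
X(7)*45 + 137 = -6*7**2*45 + 137 = -6*49*45 + 137 = -294*45 + 137 = -13230 + 137 = -13093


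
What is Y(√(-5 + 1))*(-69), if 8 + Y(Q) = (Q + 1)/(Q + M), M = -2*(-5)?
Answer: 28221/52 - 621*I/52 ≈ 542.71 - 11.942*I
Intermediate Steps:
M = 10
Y(Q) = -8 + (1 + Q)/(10 + Q) (Y(Q) = -8 + (Q + 1)/(Q + 10) = -8 + (1 + Q)/(10 + Q))
Y(√(-5 + 1))*(-69) = ((-79 - 7*√(-5 + 1))/(10 + √(-5 + 1)))*(-69) = ((-79 - 14*I)/(10 + √(-4)))*(-69) = ((-79 - 14*I)/(10 + 2*I))*(-69) = (((10 - 2*I)/104)*(-79 - 14*I))*(-69) = ((-79 - 14*I)*(10 - 2*I)/104)*(-69) = -69*(-79 - 14*I)*(10 - 2*I)/104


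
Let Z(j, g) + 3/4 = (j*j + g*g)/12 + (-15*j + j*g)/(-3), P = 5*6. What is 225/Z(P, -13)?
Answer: 135/221 ≈ 0.61086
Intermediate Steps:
P = 30
Z(j, g) = -¾ + 5*j + g²/12 + j²/12 - g*j/3 (Z(j, g) = -¾ + ((j*j + g*g)/12 + (-15*j + j*g)/(-3)) = -¾ + ((j² + g²)*(1/12) + (-15*j + g*j)*(-⅓)) = -¾ + ((g² + j²)*(1/12) + (5*j - g*j/3)) = -¾ + ((g²/12 + j²/12) + (5*j - g*j/3)) = -¾ + (5*j + g²/12 + j²/12 - g*j/3) = -¾ + 5*j + g²/12 + j²/12 - g*j/3)
225/Z(P, -13) = 225/(-¾ + 5*30 + (1/12)*(-13)² + (1/12)*30² - ⅓*(-13)*30) = 225/(-¾ + 150 + (1/12)*169 + (1/12)*900 + 130) = 225/(-¾ + 150 + 169/12 + 75 + 130) = 225/(1105/3) = 225*(3/1105) = 135/221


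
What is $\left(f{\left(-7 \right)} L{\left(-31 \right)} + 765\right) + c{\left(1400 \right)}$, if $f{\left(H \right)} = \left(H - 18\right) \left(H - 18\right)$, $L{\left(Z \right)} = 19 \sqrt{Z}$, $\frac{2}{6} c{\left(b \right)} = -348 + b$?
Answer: $3921 + 11875 i \sqrt{31} \approx 3921.0 + 66117.0 i$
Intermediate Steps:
$c{\left(b \right)} = -1044 + 3 b$ ($c{\left(b \right)} = 3 \left(-348 + b\right) = -1044 + 3 b$)
$f{\left(H \right)} = \left(-18 + H\right)^{2}$ ($f{\left(H \right)} = \left(-18 + H\right) \left(-18 + H\right) = \left(-18 + H\right)^{2}$)
$\left(f{\left(-7 \right)} L{\left(-31 \right)} + 765\right) + c{\left(1400 \right)} = \left(\left(-18 - 7\right)^{2} \cdot 19 \sqrt{-31} + 765\right) + \left(-1044 + 3 \cdot 1400\right) = \left(\left(-25\right)^{2} \cdot 19 i \sqrt{31} + 765\right) + \left(-1044 + 4200\right) = \left(625 \cdot 19 i \sqrt{31} + 765\right) + 3156 = \left(11875 i \sqrt{31} + 765\right) + 3156 = \left(765 + 11875 i \sqrt{31}\right) + 3156 = 3921 + 11875 i \sqrt{31}$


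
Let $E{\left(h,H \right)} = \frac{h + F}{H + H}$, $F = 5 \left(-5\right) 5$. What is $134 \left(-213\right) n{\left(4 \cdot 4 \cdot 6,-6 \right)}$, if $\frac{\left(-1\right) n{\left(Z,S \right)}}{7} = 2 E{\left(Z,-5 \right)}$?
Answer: $\frac{5794026}{5} \approx 1.1588 \cdot 10^{6}$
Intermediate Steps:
$F = -125$ ($F = \left(-25\right) 5 = -125$)
$E{\left(h,H \right)} = \frac{-125 + h}{2 H}$ ($E{\left(h,H \right)} = \frac{h - 125}{H + H} = \frac{-125 + h}{2 H}$)
$n{\left(Z,S \right)} = -175 + \frac{7 Z}{5}$ ($n{\left(Z,S \right)} = - 7 \cdot 2 \frac{-125 + Z}{2 \left(-5\right)} = - 7 \cdot 2 \cdot \frac{1}{2} \left(- \frac{1}{5}\right) \left(-125 + Z\right) = - 7 \cdot 2 \left(\frac{25}{2} - \frac{Z}{10}\right) = - 7 \left(25 - \frac{Z}{5}\right) = -175 + \frac{7 Z}{5}$)
$134 \left(-213\right) n{\left(4 \cdot 4 \cdot 6,-6 \right)} = 134 \left(-213\right) \left(-175 + \frac{7 \cdot 4 \cdot 4 \cdot 6}{5}\right) = - 28542 \left(-175 + \frac{7 \cdot 16 \cdot 6}{5}\right) = - 28542 \left(-175 + \frac{7}{5} \cdot 96\right) = - 28542 \left(-175 + \frac{672}{5}\right) = \left(-28542\right) \left(- \frac{203}{5}\right) = \frac{5794026}{5}$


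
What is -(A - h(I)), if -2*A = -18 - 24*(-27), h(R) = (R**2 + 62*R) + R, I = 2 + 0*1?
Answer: 445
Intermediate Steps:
I = 2 (I = 2 + 0 = 2)
h(R) = R**2 + 63*R
A = -315 (A = -(-18 - 24*(-27))/2 = -(-18 + 648)/2 = -1/2*630 = -315)
-(A - h(I)) = -(-315 - 2*(63 + 2)) = -(-315 - 2*65) = -(-315 - 1*130) = -(-315 - 130) = -1*(-445) = 445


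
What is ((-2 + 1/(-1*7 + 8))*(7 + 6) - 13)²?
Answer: 676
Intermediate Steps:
((-2 + 1/(-1*7 + 8))*(7 + 6) - 13)² = ((-2 + 1/(-7 + 8))*13 - 13)² = ((-2 + 1/1)*13 - 13)² = ((-2 + 1)*13 - 13)² = (-1*13 - 13)² = (-13 - 13)² = (-26)² = 676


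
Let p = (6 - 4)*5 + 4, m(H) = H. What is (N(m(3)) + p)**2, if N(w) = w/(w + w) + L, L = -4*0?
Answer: 841/4 ≈ 210.25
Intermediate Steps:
L = 0
p = 14 (p = 2*5 + 4 = 10 + 4 = 14)
N(w) = 1/2 (N(w) = w/(w + w) + 0 = w/((2*w)) + 0 = (1/(2*w))*w + 0 = 1/2 + 0 = 1/2)
(N(m(3)) + p)**2 = (1/2 + 14)**2 = (29/2)**2 = 841/4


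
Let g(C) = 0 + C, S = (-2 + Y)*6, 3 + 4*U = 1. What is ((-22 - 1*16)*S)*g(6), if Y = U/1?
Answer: 3420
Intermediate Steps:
U = -½ (U = -¾ + (¼)*1 = -¾ + ¼ = -½ ≈ -0.50000)
Y = -½ (Y = -½/1 = -½*1 = -½ ≈ -0.50000)
S = -15 (S = (-2 - ½)*6 = -5/2*6 = -15)
g(C) = C
((-22 - 1*16)*S)*g(6) = ((-22 - 1*16)*(-15))*6 = ((-22 - 16)*(-15))*6 = -38*(-15)*6 = 570*6 = 3420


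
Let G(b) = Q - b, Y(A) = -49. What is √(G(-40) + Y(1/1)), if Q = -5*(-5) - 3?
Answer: √13 ≈ 3.6056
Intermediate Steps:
Q = 22 (Q = 25 - 3 = 22)
G(b) = 22 - b
√(G(-40) + Y(1/1)) = √((22 - 1*(-40)) - 49) = √((22 + 40) - 49) = √(62 - 49) = √13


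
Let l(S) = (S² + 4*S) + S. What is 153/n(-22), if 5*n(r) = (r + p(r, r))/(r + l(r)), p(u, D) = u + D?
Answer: -4080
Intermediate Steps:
p(u, D) = D + u
l(S) = S² + 5*S
n(r) = 3*r/(5*(r + r*(5 + r))) (n(r) = ((r + (r + r))/(r + r*(5 + r)))/5 = ((r + 2*r)/(r + r*(5 + r)))/5 = ((3*r)/(r + r*(5 + r)))/5 = (3*r/(r + r*(5 + r)))/5 = 3*r/(5*(r + r*(5 + r))))
153/n(-22) = 153/((3/(5*(6 - 22)))) = 153/(((⅗)/(-16))) = 153/(((⅗)*(-1/16))) = 153/(-3/80) = 153*(-80/3) = -4080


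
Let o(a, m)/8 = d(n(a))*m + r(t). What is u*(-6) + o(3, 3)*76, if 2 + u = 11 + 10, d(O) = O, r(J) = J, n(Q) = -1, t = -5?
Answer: -4978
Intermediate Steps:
o(a, m) = -40 - 8*m (o(a, m) = 8*(-m - 5) = 8*(-5 - m) = -40 - 8*m)
u = 19 (u = -2 + (11 + 10) = -2 + 21 = 19)
u*(-6) + o(3, 3)*76 = 19*(-6) + (-40 - 8*3)*76 = -114 + (-40 - 24)*76 = -114 - 64*76 = -114 - 4864 = -4978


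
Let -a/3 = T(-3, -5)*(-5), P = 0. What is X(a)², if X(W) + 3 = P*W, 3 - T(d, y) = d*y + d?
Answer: 9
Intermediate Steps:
T(d, y) = 3 - d - d*y (T(d, y) = 3 - (d*y + d) = 3 - (d + d*y) = 3 + (-d - d*y) = 3 - d - d*y)
a = -135 (a = -3*(3 - 1*(-3) - 1*(-3)*(-5))*(-5) = -3*(3 + 3 - 15)*(-5) = -(-27)*(-5) = -3*45 = -135)
X(W) = -3 (X(W) = -3 + 0*W = -3 + 0 = -3)
X(a)² = (-3)² = 9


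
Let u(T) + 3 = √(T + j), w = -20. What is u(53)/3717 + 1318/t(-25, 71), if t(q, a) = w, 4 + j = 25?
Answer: -816511/12390 + √74/3717 ≈ -65.898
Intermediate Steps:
j = 21 (j = -4 + 25 = 21)
u(T) = -3 + √(21 + T) (u(T) = -3 + √(T + 21) = -3 + √(21 + T))
t(q, a) = -20
u(53)/3717 + 1318/t(-25, 71) = (-3 + √(21 + 53))/3717 + 1318/(-20) = (-3 + √74)*(1/3717) + 1318*(-1/20) = (-1/1239 + √74/3717) - 659/10 = -816511/12390 + √74/3717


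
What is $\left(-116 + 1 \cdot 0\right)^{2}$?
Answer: $13456$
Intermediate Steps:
$\left(-116 + 1 \cdot 0\right)^{2} = \left(-116 + 0\right)^{2} = \left(-116\right)^{2} = 13456$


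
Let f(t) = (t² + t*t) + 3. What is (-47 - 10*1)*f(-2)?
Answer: -627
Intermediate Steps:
f(t) = 3 + 2*t² (f(t) = (t² + t²) + 3 = 2*t² + 3 = 3 + 2*t²)
(-47 - 10*1)*f(-2) = (-47 - 10*1)*(3 + 2*(-2)²) = (-47 - 10)*(3 + 2*4) = -57*(3 + 8) = -57*11 = -627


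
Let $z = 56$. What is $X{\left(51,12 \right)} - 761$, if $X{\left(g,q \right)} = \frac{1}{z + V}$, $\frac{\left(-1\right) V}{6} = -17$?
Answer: $- \frac{120237}{158} \approx -760.99$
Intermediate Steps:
$V = 102$ ($V = \left(-6\right) \left(-17\right) = 102$)
$X{\left(g,q \right)} = \frac{1}{158}$ ($X{\left(g,q \right)} = \frac{1}{56 + 102} = \frac{1}{158}$)
$X{\left(51,12 \right)} - 761 = \frac{1}{158} - 761 = - \frac{120237}{158}$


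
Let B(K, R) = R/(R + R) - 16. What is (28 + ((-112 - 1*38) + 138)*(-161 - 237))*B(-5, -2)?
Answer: -74462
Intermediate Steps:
B(K, R) = -31/2 (B(K, R) = R/((2*R)) - 16 = (1/(2*R))*R - 16 = ½ - 16 = -31/2)
(28 + ((-112 - 1*38) + 138)*(-161 - 237))*B(-5, -2) = (28 + ((-112 - 1*38) + 138)*(-161 - 237))*(-31/2) = (28 + ((-112 - 38) + 138)*(-398))*(-31/2) = (28 + (-150 + 138)*(-398))*(-31/2) = (28 - 12*(-398))*(-31/2) = (28 + 4776)*(-31/2) = 4804*(-31/2) = -74462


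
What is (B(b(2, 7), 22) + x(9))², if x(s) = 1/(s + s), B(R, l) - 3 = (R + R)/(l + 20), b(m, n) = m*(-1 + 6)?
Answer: 198025/15876 ≈ 12.473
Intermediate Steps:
b(m, n) = 5*m (b(m, n) = m*5 = 5*m)
B(R, l) = 3 + 2*R/(20 + l) (B(R, l) = 3 + (R + R)/(l + 20) = 3 + (2*R)/(20 + l) = 3 + 2*R/(20 + l))
x(s) = 1/(2*s)
(B(b(2, 7), 22) + x(9))² = ((60 + 2*(5*2) + 3*22)/(20 + 22) + (½)/9)² = ((60 + 2*10 + 66)/42 + (½)*(⅑))² = ((60 + 20 + 66)/42 + 1/18)² = ((1/42)*146 + 1/18)² = (73/21 + 1/18)² = (445/126)² = 198025/15876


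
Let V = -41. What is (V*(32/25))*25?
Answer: -1312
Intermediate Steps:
(V*(32/25))*25 = -1312/25*25 = -1312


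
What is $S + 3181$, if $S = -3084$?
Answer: $97$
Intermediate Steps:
$S + 3181 = -3084 + 3181 = 97$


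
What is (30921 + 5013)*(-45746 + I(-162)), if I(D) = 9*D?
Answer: -1696228536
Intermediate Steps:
(30921 + 5013)*(-45746 + I(-162)) = (30921 + 5013)*(-45746 + 9*(-162)) = 35934*(-45746 - 1458) = 35934*(-47204) = -1696228536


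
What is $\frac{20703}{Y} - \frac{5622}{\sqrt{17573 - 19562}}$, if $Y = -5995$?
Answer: $- \frac{20703}{5995} + \frac{1874 i \sqrt{221}}{221} \approx -3.4534 + 126.06 i$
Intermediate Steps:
$\frac{20703}{Y} - \frac{5622}{\sqrt{17573 - 19562}} = \frac{20703}{-5995} - \frac{5622}{\sqrt{17573 - 19562}} = 20703 \left(- \frac{1}{5995}\right) - \frac{5622}{\sqrt{-1989}} = - \frac{20703}{5995} - \frac{5622}{3 i \sqrt{221}} = - \frac{20703}{5995} - 5622 \left(- \frac{i \sqrt{221}}{663}\right) = - \frac{20703}{5995} + \frac{1874 i \sqrt{221}}{221}$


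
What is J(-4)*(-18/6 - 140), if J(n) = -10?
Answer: 1430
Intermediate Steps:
J(-4)*(-18/6 - 140) = -10*(-18/6 - 140) = -10*(-18*1/6 - 140) = -10*(-3 - 140) = -10*(-143) = 1430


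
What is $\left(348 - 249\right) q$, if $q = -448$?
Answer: $-44352$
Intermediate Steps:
$\left(348 - 249\right) q = \left(348 - 249\right) \left(-448\right) = 99 \left(-448\right) = -44352$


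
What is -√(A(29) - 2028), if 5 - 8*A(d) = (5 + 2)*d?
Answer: -I*√8211/2 ≈ -45.307*I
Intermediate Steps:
A(d) = 5/8 - 7*d/8 (A(d) = 5/8 - (5 + 2)*d/8 = 5/8 - 7*d/8)
-√(A(29) - 2028) = -√((5/8 - 7/8*29) - 2028) = -√((5/8 - 203/8) - 2028) = -√(-99/4 - 2028) = -√(-8211/4) = -I*√8211/2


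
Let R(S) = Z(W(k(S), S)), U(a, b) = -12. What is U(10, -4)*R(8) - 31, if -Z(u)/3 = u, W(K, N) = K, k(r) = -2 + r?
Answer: 185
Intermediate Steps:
Z(u) = -3*u
R(S) = 6 - 3*S (R(S) = -3*(-2 + S) = 6 - 3*S)
U(10, -4)*R(8) - 31 = -12*(6 - 3*8) - 31 = -12*(6 - 24) - 31 = -12*(-18) - 31 = 216 - 31 = 185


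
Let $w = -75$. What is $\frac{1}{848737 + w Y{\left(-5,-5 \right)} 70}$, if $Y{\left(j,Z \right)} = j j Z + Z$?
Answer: $\frac{1}{1531237} \approx 6.5307 \cdot 10^{-7}$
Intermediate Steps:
$Y{\left(j,Z \right)} = Z + Z j^{2}$ ($Y{\left(j,Z \right)} = j^{2} Z + Z = Z j^{2} + Z = Z + Z j^{2}$)
$\frac{1}{848737 + w Y{\left(-5,-5 \right)} 70} = \frac{1}{848737 + - 75 \left(- 5 \left(1 + \left(-5\right)^{2}\right)\right) 70} = \frac{1}{848737 + - 75 \left(- 5 \left(1 + 25\right)\right) 70} = \frac{1}{848737 + - 75 \left(\left(-5\right) 26\right) 70} = \frac{1}{848737 + \left(-75\right) \left(-130\right) 70} = \frac{1}{848737 + 9750 \cdot 70} = \frac{1}{848737 + 682500} = \frac{1}{1531237}$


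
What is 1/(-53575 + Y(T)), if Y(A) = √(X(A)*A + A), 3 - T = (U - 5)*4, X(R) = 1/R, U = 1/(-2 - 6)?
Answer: -107150/5740561201 - 7*√2/5740561201 ≈ -1.8667e-5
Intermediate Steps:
U = -⅛ (U = 1/(-8) = -⅛ ≈ -0.12500)
T = 47/2 (T = 3 - (-⅛ - 5)*4 = 3 - (-41)*4/8 = 3 - 1*(-41/2) = 3 + 41/2 = 47/2 ≈ 23.500)
Y(A) = √(1 + A) (Y(A) = √(A/A + A) = √(1 + A))
1/(-53575 + Y(T)) = 1/(-53575 + √(1 + 47/2)) = 1/(-53575 + √(49/2)) = 1/(-53575 + 7*√2/2)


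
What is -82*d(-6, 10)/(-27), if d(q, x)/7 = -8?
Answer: -4592/27 ≈ -170.07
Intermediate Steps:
d(q, x) = -56 (d(q, x) = 7*(-8) = -56)
-82*d(-6, 10)/(-27) = -82*(-56)/(-27) = 4592*(-1/27) = -4592/27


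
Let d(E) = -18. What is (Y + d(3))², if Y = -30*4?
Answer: 19044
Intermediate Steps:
Y = -120
(Y + d(3))² = (-120 - 18)² = (-138)² = 19044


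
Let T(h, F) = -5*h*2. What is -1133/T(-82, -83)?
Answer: -1133/820 ≈ -1.3817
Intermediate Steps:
T(h, F) = -10*h
-1133/T(-82, -83) = -1133/((-10*(-82))) = -1133/820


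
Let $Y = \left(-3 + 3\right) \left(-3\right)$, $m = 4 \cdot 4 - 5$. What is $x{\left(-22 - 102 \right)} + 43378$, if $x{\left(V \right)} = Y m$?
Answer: $43378$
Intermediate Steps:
$m = 11$ ($m = 16 - 5 = 11$)
$Y = 0$ ($Y = 0 \left(-3\right) = 0$)
$x{\left(V \right)} = 0$ ($x{\left(V \right)} = 0 \cdot 11 = 0$)
$x{\left(-22 - 102 \right)} + 43378 = 0 + 43378 = 43378$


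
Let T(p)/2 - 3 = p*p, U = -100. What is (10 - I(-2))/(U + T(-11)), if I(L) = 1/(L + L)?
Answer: 41/592 ≈ 0.069257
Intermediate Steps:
T(p) = 6 + 2*p² (T(p) = 6 + 2*(p*p) = 6 + 2*p²)
I(L) = 1/(2*L)
(10 - I(-2))/(U + T(-11)) = (10 - 1/(2*(-2)))/(-100 + (6 + 2*(-11)²)) = (10 - (-1)/(2*2))/(-100 + (6 + 2*121)) = (10 - 1*(-¼))/(-100 + (6 + 242)) = (10 + ¼)/(-100 + 248) = (41/4)/148 = (1/148)*(41/4) = 41/592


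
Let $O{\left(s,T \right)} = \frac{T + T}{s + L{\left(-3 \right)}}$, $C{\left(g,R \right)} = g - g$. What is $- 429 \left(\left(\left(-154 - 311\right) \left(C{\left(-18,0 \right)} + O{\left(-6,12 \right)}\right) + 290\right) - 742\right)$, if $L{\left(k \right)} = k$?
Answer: $-338052$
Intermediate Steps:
$C{\left(g,R \right)} = 0$
$O{\left(s,T \right)} = \frac{2 T}{-3 + s}$ ($O{\left(s,T \right)} = \frac{T + T}{s - 3} = \frac{2 T}{-3 + s}$)
$- 429 \left(\left(\left(-154 - 311\right) \left(C{\left(-18,0 \right)} + O{\left(-6,12 \right)}\right) + 290\right) - 742\right) = - 429 \left(\left(\left(-154 - 311\right) \left(0 + 2 \cdot 12 \frac{1}{-3 - 6}\right) + 290\right) - 742\right) = - 429 \left(\left(- 465 \left(0 + 2 \cdot 12 \frac{1}{-9}\right) + 290\right) - 742\right) = - 429 \left(\left(- 465 \left(0 + 2 \cdot 12 \left(- \frac{1}{9}\right)\right) + 290\right) - 742\right) = - 429 \left(\left(- 465 \left(0 - \frac{8}{3}\right) + 290\right) - 742\right) = - 429 \left(\left(\left(-465\right) \left(- \frac{8}{3}\right) + 290\right) - 742\right) = - 429 \left(\left(1240 + 290\right) - 742\right) = - 429 \left(1530 - 742\right) = \left(-429\right) 788 = -338052$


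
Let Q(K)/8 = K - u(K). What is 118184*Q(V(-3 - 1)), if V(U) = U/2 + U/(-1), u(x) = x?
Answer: 0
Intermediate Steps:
V(U) = -U/2 (V(U) = U*(½) + U*(-1) = U/2 - U = -U/2)
Q(K) = 0 (Q(K) = 8*(K - K) = 8*0 = 0)
118184*Q(V(-3 - 1)) = 118184*0 = 0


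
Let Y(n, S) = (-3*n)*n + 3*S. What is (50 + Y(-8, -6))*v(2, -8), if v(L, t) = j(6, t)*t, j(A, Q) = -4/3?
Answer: -5120/3 ≈ -1706.7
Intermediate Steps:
j(A, Q) = -4/3 (j(A, Q) = -4*⅓ = -4/3)
v(L, t) = -4*t/3
Y(n, S) = -3*n² + 3*S
(50 + Y(-8, -6))*v(2, -8) = (50 + (-3*(-8)² + 3*(-6)))*(-4/3*(-8)) = (50 + (-3*64 - 18))*(32/3) = (50 + (-192 - 18))*(32/3) = (50 - 210)*(32/3) = -160*32/3 = -5120/3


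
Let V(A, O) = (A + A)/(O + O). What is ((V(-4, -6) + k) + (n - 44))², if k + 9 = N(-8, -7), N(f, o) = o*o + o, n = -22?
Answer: 9409/9 ≈ 1045.4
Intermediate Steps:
V(A, O) = A/O (V(A, O) = (2*A)/((2*O)) = (2*A)*(1/(2*O)) = A/O)
N(f, o) = o + o² (N(f, o) = o² + o = o + o²)
k = 33 (k = -9 - 7*(1 - 7) = -9 - 7*(-6) = -9 + 42 = 33)
((V(-4, -6) + k) + (n - 44))² = ((-4/(-6) + 33) + (-22 - 44))² = ((-4*(-⅙) + 33) - 66)² = ((⅔ + 33) - 66)² = (101/3 - 66)² = (-97/3)² = 9409/9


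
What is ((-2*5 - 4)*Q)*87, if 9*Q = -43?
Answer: 17458/3 ≈ 5819.3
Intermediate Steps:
Q = -43/9 (Q = (⅑)*(-43) = -43/9 ≈ -4.7778)
((-2*5 - 4)*Q)*87 = ((-2*5 - 4)*(-43/9))*87 = ((-10 - 4)*(-43/9))*87 = -14*(-43/9)*87 = (602/9)*87 = 17458/3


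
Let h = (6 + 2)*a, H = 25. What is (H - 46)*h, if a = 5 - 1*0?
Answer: -840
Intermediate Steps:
a = 5 (a = 5 + 0 = 5)
h = 40 (h = (6 + 2)*5 = 8*5 = 40)
(H - 46)*h = (25 - 46)*40 = -21*40 = -840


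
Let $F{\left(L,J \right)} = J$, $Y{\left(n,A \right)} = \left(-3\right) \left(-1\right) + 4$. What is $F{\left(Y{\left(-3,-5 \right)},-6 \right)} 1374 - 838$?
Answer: $-9082$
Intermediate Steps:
$Y{\left(n,A \right)} = 7$ ($Y{\left(n,A \right)} = 3 + 4 = 7$)
$F{\left(Y{\left(-3,-5 \right)},-6 \right)} 1374 - 838 = \left(-6\right) 1374 - 838 = -8244 - 838 = -9082$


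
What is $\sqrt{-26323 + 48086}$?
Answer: $\sqrt{21763} \approx 147.52$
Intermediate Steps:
$\sqrt{-26323 + 48086} = \sqrt{21763}$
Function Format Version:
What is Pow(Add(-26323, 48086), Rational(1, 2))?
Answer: Pow(21763, Rational(1, 2)) ≈ 147.52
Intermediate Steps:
Pow(Add(-26323, 48086), Rational(1, 2)) = Pow(21763, Rational(1, 2))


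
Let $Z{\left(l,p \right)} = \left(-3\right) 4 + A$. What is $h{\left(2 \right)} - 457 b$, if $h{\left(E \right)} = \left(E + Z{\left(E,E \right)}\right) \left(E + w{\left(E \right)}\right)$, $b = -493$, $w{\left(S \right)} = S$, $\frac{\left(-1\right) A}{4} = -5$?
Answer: $225341$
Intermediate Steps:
$A = 20$ ($A = \left(-4\right) \left(-5\right) = 20$)
$Z{\left(l,p \right)} = 8$ ($Z{\left(l,p \right)} = \left(-3\right) 4 + 20 = -12 + 20 = 8$)
$h{\left(E \right)} = 2 E \left(8 + E\right)$ ($h{\left(E \right)} = \left(E + 8\right) \left(E + E\right) = \left(8 + E\right) 2 E = 2 E \left(8 + E\right)$)
$h{\left(2 \right)} - 457 b = 2 \cdot 2 \left(8 + 2\right) - -225301 = 2 \cdot 2 \cdot 10 + 225301 = 40 + 225301 = 225341$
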